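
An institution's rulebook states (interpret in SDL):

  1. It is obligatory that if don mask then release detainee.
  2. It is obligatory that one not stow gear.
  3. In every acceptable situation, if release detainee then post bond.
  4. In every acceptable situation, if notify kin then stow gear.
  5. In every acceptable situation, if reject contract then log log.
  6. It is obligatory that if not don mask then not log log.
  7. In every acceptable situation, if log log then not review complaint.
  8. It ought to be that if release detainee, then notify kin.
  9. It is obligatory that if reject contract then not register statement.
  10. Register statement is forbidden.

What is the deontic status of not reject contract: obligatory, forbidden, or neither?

Obligatory

Premise 2 states O(¬stow_gear) outright.
Premise 4, O(notify_kin → stow_gear), contraposes to O(¬stow_gear → ¬notify_kin); with O(¬stow_gear) we get O(¬notify_kin).
Premise 8 is O(release_detainee → notify_kin); contrapositively O(¬notify_kin → ¬release_detainee). Since O(¬notify_kin) holds, K gives O(¬release_detainee).
The contrapositive of premise 1 (O(don_mask → release_detainee)) is O(¬release_detainee → ¬don_mask), and O(¬release_detainee) is already established, so O(¬don_mask).
Premise 6 is O(¬don_mask → ¬log_log); since O(¬don_mask), deontic closure gives O(¬log_log).
Premise 5 is O(reject_contract → log_log); contrapositively O(¬log_log → ¬reject_contract). Since O(¬log_log) holds, K gives O(¬reject_contract).
Premises 3, 7, 9, 10 do not contribute to this derivation.
Hence ¬reject_contract is obligatory.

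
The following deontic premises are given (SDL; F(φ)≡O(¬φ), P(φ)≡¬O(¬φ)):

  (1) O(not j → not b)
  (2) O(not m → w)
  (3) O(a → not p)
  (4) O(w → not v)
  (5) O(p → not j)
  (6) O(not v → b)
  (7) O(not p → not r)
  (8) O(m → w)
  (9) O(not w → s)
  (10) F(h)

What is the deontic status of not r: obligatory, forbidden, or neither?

By case analysis on m: premise 8 gives O(m → w) and premise 2 gives O(not m → w), so O(w) either way.
Applying K to premise 4 (O(w → not v)) and O(w) yields O(not v).
With premise 6, O(not v → b), the K-axiom yields O(b).
The contrapositive of premise 1 (O(not j → not b)) is O(b → j), and O(b) is already established, so O(j).
Premise 5 is O(p → not j); contrapositively O(j → not p). Since O(j) holds, K gives O(not p).
Applying K to premise 7 (O(not p → not r)) and O(not p) yields O(not r).
Premises 3, 9, 10 do not contribute to this derivation.
Hence not r is obligatory.

Obligatory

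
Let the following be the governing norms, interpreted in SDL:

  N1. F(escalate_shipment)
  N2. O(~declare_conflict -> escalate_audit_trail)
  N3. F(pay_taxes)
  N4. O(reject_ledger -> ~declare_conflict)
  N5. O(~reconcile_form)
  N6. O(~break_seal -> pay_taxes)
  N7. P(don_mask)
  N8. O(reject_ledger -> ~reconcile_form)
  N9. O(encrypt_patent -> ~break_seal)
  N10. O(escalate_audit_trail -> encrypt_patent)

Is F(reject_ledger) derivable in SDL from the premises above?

Yes

F(pay_taxes) at premise 3 means O(~pay_taxes).
Premise 6, O(~break_seal -> pay_taxes), contraposes to O(~pay_taxes -> break_seal); with O(~pay_taxes) we get O(break_seal).
The contrapositive of premise 9 (O(encrypt_patent -> ~break_seal)) is O(break_seal -> ~encrypt_patent), and O(break_seal) is already established, so O(~encrypt_patent).
The contrapositive of premise 10 (O(escalate_audit_trail -> encrypt_patent)) is O(~encrypt_patent -> ~escalate_audit_trail), and O(~encrypt_patent) is already established, so O(~escalate_audit_trail).
Premise 2 is O(~declare_conflict -> escalate_audit_trail); contrapositively O(~escalate_audit_trail -> declare_conflict). Since O(~escalate_audit_trail) holds, K gives O(declare_conflict).
Premise 4, O(reject_ledger -> ~declare_conflict), contraposes to O(declare_conflict -> ~reject_ledger); with O(declare_conflict) we get O(~reject_ledger).
Premises 1, 5, 7, 8 do not contribute to this derivation.
So O(~reject_ledger) holds, i.e. F(reject_ledger). The claim follows.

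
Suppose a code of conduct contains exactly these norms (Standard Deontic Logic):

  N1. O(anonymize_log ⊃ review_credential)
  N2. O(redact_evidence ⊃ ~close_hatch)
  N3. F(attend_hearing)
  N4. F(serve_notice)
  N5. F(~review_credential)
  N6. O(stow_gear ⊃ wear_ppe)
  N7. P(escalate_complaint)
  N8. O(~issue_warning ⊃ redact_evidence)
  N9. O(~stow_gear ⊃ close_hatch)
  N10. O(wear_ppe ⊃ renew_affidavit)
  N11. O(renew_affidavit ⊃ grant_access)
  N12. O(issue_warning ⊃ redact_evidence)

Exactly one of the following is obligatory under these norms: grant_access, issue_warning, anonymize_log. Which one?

grant_access

By case analysis on issue_warning: premise 12 gives O(issue_warning ⊃ redact_evidence) and premise 8 gives O(~issue_warning ⊃ redact_evidence), so O(redact_evidence) either way.
From O(redact_evidence) and premise 2, O(redact_evidence ⊃ ~close_hatch), we obtain O(~close_hatch).
Premise 9 is O(~stow_gear ⊃ close_hatch); contrapositively O(~close_hatch ⊃ stow_gear). Since O(~close_hatch) holds, K gives O(stow_gear).
Premise 6 is O(stow_gear ⊃ wear_ppe); since O(stow_gear), deontic closure gives O(wear_ppe).
Premise 10 is O(wear_ppe ⊃ renew_affidavit); since O(wear_ppe), deontic closure gives O(renew_affidavit).
Applying K to premise 11 (O(renew_affidavit ⊃ grant_access)) and O(renew_affidavit) yields O(grant_access).
So O(grant_access) holds — grant_access is obligatory. None of the other listed options is made obligatory by any chain of premises.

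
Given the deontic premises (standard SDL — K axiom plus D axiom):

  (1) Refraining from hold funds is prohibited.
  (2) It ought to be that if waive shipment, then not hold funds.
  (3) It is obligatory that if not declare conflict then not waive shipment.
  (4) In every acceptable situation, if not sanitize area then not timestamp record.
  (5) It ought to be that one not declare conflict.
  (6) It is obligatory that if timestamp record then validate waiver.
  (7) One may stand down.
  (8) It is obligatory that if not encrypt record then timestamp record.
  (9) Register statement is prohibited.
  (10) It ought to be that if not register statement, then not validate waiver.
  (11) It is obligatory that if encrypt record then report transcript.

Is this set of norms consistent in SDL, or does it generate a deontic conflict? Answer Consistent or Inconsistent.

Consistent

Premise 2 is O(waive_shipment → ¬hold_funds), but O(waive_shipment) is not derivable from the premises, so it does not yield O(¬hold_funds).
So O(¬hold_funds) is not derivable, and the apparent clash with O(hold_funds) does not arise.
A world satisfying every obligation exists (e.g. declare_conflict=false, encrypt_record=true, hold_funds=true, register_statement=false, report_transcript=true, sanitize_area=false, stand_down=false, timestamp_record=false, validate_waiver=false, waive_shipment=false); no atom is both obligatory and forbidden, so the set is consistent.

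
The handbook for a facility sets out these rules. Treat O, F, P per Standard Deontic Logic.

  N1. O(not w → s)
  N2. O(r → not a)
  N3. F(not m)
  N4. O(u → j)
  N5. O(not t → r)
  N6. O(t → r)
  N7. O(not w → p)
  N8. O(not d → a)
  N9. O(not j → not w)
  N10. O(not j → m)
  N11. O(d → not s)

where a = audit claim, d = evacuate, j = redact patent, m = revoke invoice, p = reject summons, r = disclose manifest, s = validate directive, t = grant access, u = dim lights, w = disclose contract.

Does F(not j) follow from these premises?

Premises 5 and 6 cover both cases: O(not t → r) and O(t → r). Since not t ∨ t is a tautology, O(r) follows.
Applying K to premise 2 (O(r → not a)) and O(r) yields O(not a).
The contrapositive of premise 8 (O(not d → a)) is O(not a → d), and O(not a) is already established, so O(d).
Applying K to premise 11 (O(d → not s)) and O(d) yields O(not s).
Premise 1 is O(not w → s); contrapositively O(not s → w). Since O(not s) holds, K gives O(w).
The contrapositive of premise 9 (O(not j → not w)) is O(w → j), and O(w) is already established, so O(j).
Premises 3, 4, 7, 10 do not contribute to this derivation.
So O(j) holds, i.e. F(not j). The claim follows.

Yes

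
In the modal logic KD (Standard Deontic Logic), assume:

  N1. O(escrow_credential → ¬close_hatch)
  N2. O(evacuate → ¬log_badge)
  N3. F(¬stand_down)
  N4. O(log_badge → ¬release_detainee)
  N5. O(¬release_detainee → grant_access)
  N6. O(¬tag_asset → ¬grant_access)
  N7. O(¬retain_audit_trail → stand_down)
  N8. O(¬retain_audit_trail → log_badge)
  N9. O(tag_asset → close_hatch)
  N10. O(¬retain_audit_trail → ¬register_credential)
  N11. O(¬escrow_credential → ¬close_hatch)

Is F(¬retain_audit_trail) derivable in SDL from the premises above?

Yes

By case analysis on ¬escrow_credential: premise 11 gives O(¬escrow_credential → ¬close_hatch) and premise 1 gives O(escrow_credential → ¬close_hatch), so O(¬close_hatch) either way.
Premise 9 is O(tag_asset → close_hatch); contrapositively O(¬close_hatch → ¬tag_asset). Since O(¬close_hatch) holds, K gives O(¬tag_asset).
Applying K to premise 6 (O(¬tag_asset → ¬grant_access)) and O(¬tag_asset) yields O(¬grant_access).
Premise 5, O(¬release_detainee → grant_access), contraposes to O(¬grant_access → release_detainee); with O(¬grant_access) we get O(release_detainee).
Premise 4 is O(log_badge → ¬release_detainee); contrapositively O(release_detainee → ¬log_badge). Since O(release_detainee) holds, K gives O(¬log_badge).
Premise 8 is O(¬retain_audit_trail → log_badge); contrapositively O(¬log_badge → retain_audit_trail). Since O(¬log_badge) holds, K gives O(retain_audit_trail).
Premises 2, 3, 7, 10 do not contribute to this derivation.
So O(retain_audit_trail) holds, i.e. F(¬retain_audit_trail). The claim follows.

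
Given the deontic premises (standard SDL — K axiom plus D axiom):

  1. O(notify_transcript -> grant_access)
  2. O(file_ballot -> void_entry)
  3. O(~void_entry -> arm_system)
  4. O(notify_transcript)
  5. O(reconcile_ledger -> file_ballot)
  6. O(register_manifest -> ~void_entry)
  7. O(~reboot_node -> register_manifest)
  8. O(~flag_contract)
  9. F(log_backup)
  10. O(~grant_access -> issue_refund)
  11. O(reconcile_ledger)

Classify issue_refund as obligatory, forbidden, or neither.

Premise 10 is O(~grant_access -> issue_refund), but O(~grant_access) is not derivable from the premises, so it does not yield O(issue_refund).
No premise or chain of K-axiom applications forces O(issue_refund), and none forces O(~issue_refund). So issue_refund is neither obligatory nor forbidden under these norms.

Neither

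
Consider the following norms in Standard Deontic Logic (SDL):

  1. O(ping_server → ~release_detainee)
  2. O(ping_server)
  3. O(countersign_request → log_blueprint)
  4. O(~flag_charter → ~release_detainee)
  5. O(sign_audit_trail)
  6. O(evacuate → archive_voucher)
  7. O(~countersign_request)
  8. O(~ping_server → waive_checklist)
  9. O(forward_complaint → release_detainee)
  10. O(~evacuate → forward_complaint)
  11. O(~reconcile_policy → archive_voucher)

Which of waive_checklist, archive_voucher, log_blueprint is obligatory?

archive_voucher

From premise 2 we have O(ping_server).
With premise 1, O(ping_server → ~release_detainee), the K-axiom yields O(~release_detainee).
Premise 9 is O(forward_complaint → release_detainee); contrapositively O(~release_detainee → ~forward_complaint). Since O(~release_detainee) holds, K gives O(~forward_complaint).
Premise 10, O(~evacuate → forward_complaint), contraposes to O(~forward_complaint → evacuate); with O(~forward_complaint) we get O(evacuate).
With premise 6, O(evacuate → archive_voucher), the K-axiom yields O(archive_voucher).
So O(archive_voucher) holds — archive_voucher is obligatory. None of the other listed options is made obligatory by any chain of premises.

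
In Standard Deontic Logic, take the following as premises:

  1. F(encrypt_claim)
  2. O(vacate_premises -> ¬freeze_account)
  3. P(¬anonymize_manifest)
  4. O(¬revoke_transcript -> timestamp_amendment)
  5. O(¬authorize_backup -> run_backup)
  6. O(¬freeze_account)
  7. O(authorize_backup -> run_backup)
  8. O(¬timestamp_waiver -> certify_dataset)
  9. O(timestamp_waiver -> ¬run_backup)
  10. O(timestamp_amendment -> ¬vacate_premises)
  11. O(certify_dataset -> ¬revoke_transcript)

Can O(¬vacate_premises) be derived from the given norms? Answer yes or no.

Premises 7 and 5 are O(authorize_backup -> run_backup) and O(¬authorize_backup -> run_backup); every ideal world satisfies authorize_backup or ¬authorize_backup, so in either case run_backup holds — hence O(run_backup).
Premise 9, O(timestamp_waiver -> ¬run_backup), contraposes to O(run_backup -> ¬timestamp_waiver); with O(run_backup) we get O(¬timestamp_waiver).
Applying K to premise 8 (O(¬timestamp_waiver -> certify_dataset)) and O(¬timestamp_waiver) yields O(certify_dataset).
From O(certify_dataset) and premise 11, O(certify_dataset -> ¬revoke_transcript), we obtain O(¬revoke_transcript).
From O(¬revoke_transcript) and premise 4, O(¬revoke_transcript -> timestamp_amendment), we obtain O(timestamp_amendment).
From O(timestamp_amendment) and premise 10, O(timestamp_amendment -> ¬vacate_premises), we obtain O(¬vacate_premises).
Premises 1, 2, 3, 6 do not contribute to this derivation.
So O(¬vacate_premises) follows.

Yes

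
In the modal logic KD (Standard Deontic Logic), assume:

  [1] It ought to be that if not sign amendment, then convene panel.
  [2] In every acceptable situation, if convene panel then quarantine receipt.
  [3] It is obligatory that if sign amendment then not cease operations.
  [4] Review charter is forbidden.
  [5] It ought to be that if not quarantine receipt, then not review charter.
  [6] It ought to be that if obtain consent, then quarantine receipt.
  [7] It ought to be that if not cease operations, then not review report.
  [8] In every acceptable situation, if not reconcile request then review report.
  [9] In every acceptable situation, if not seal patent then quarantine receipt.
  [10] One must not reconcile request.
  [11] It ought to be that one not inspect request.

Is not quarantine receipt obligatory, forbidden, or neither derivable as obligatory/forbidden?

Forbidden

Premise 10, F(reconcile_request), is equivalent to O(¬reconcile_request).
Premise 8 is O(¬reconcile_request → review_report); since O(¬reconcile_request), deontic closure gives O(review_report).
The contrapositive of premise 7 (O(¬cease_operations → ¬review_report)) is O(review_report → cease_operations), and O(review_report) is already established, so O(cease_operations).
Premise 3 is O(sign_amendment → ¬cease_operations); contrapositively O(cease_operations → ¬sign_amendment). Since O(cease_operations) holds, K gives O(¬sign_amendment).
With premise 1, O(¬sign_amendment → convene_panel), the K-axiom yields O(convene_panel).
From O(convene_panel) and premise 2, O(convene_panel → quarantine_receipt), we obtain O(quarantine_receipt).
Premises 4, 5, 6, 9, 11 do not contribute to this derivation.
Thus O(quarantine_receipt), which is F(¬quarantine_receipt): ¬quarantine_receipt is forbidden.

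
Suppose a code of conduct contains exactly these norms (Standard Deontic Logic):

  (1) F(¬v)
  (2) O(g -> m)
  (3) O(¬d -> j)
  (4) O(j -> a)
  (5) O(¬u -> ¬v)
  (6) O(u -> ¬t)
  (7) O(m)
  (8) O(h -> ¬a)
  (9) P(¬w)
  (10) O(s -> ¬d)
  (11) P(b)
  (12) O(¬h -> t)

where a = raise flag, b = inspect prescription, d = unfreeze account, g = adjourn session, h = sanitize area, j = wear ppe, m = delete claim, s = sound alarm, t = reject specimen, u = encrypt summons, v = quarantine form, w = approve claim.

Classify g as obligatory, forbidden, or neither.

Neither

Premise 2 is O(g -> m); even if O(m) held, inferring O(g) would be affirming the consequent — invalid.
No premise or chain of K-axiom applications forces O(g), and none forces O(¬g). So g is neither obligatory nor forbidden under these norms.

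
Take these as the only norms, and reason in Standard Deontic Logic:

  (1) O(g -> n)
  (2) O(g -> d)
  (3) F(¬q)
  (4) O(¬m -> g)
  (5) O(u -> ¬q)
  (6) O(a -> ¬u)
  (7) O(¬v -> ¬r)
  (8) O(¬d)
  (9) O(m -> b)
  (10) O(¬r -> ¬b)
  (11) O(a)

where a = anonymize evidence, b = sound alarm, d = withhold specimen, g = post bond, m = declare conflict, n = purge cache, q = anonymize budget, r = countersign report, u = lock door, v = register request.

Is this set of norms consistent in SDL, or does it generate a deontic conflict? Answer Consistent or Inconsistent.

Consistent

Premise 5 is O(u -> ¬q), but O(u) is not derivable from the premises, so it does not yield O(¬q).
So O(¬q) is not derivable, and the apparent clash with O(q) does not arise.
A world satisfying every obligation exists (e.g. a=true, b=true, d=false, g=false, m=true, n=false, q=true, r=true, u=false, v=true); no atom is both obligatory and forbidden, so the set is consistent.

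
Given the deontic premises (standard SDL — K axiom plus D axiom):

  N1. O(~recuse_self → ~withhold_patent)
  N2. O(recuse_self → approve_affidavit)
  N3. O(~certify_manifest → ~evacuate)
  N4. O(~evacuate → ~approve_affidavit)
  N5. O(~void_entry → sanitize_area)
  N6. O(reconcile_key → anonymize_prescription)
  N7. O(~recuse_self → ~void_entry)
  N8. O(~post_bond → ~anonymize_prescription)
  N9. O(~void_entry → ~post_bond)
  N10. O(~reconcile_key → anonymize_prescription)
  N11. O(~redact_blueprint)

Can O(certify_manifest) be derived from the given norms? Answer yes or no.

By case analysis on ~reconcile_key: premise 10 gives O(~reconcile_key → anonymize_prescription) and premise 6 gives O(reconcile_key → anonymize_prescription), so O(anonymize_prescription) either way.
Premise 8, O(~post_bond → ~anonymize_prescription), contraposes to O(anonymize_prescription → post_bond); with O(anonymize_prescription) we get O(post_bond).
Premise 9 is O(~void_entry → ~post_bond); contrapositively O(post_bond → void_entry). Since O(post_bond) holds, K gives O(void_entry).
Premise 7 is O(~recuse_self → ~void_entry); contrapositively O(void_entry → recuse_self). Since O(void_entry) holds, K gives O(recuse_self).
Applying K to premise 2 (O(recuse_self → approve_affidavit)) and O(recuse_self) yields O(approve_affidavit).
Premise 4 is O(~evacuate → ~approve_affidavit); contrapositively O(approve_affidavit → evacuate). Since O(approve_affidavit) holds, K gives O(evacuate).
Premise 3 is O(~certify_manifest → ~evacuate); contrapositively O(evacuate → certify_manifest). Since O(evacuate) holds, K gives O(certify_manifest).
Premises 1, 5, 11 do not contribute to this derivation.
So O(certify_manifest) follows.

Yes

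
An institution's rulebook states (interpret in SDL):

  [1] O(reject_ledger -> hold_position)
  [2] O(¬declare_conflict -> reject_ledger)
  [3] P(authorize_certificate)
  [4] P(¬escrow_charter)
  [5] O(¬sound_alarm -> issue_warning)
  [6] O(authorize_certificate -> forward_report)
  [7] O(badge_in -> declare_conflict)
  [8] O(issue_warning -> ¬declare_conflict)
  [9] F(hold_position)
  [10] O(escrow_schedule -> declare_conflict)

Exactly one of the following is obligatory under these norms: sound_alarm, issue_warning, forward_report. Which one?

sound_alarm

Premise 9 is F(hold_position), i.e. O(¬hold_position).
The contrapositive of premise 1 (O(reject_ledger -> hold_position)) is O(¬hold_position -> ¬reject_ledger), and O(¬hold_position) is already established, so O(¬reject_ledger).
The contrapositive of premise 2 (O(¬declare_conflict -> reject_ledger)) is O(¬reject_ledger -> declare_conflict), and O(¬reject_ledger) is already established, so O(declare_conflict).
Premise 8 is O(issue_warning -> ¬declare_conflict); contrapositively O(declare_conflict -> ¬issue_warning). Since O(declare_conflict) holds, K gives O(¬issue_warning).
Premise 5, O(¬sound_alarm -> issue_warning), contraposes to O(¬issue_warning -> sound_alarm); with O(¬issue_warning) we get O(sound_alarm).
So O(sound_alarm) holds — sound_alarm is obligatory. None of the other listed options is made obligatory by any chain of premises.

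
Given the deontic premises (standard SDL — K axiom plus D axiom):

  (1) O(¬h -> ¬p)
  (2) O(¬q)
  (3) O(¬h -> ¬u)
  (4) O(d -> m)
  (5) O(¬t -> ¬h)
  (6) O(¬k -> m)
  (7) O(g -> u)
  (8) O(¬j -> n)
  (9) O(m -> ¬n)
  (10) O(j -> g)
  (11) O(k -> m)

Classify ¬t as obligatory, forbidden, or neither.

Forbidden

Premises 11 and 6 are O(k -> m) and O(¬k -> m); every ideal world satisfies k or ¬k, so in either case m holds — hence O(m).
Applying K to premise 9 (O(m -> ¬n)) and O(m) yields O(¬n).
Premise 8, O(¬j -> n), contraposes to O(¬n -> j); with O(¬n) we get O(j).
From O(j) and premise 10, O(j -> g), we obtain O(g).
With premise 7, O(g -> u), the K-axiom yields O(u).
The contrapositive of premise 3 (O(¬h -> ¬u)) is O(u -> h), and O(u) is already established, so O(h).
Premise 5 is O(¬t -> ¬h); contrapositively O(h -> t). Since O(h) holds, K gives O(t).
Premises 1, 2, 4 do not contribute to this derivation.
Thus O(t), which is F(¬t): ¬t is forbidden.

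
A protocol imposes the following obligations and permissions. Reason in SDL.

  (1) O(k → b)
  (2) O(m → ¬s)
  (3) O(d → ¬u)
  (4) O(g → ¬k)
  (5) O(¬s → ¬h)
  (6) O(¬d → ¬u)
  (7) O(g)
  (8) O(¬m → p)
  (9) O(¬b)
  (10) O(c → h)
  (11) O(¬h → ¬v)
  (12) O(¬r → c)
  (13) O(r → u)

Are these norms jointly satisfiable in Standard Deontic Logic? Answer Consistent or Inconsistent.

Premise 1 is O(k → b), but O(k) is not derivable from the premises, so it does not yield O(b).
So O(b) is not derivable, and the apparent clash with O(¬b) does not arise.
A world satisfying every obligation exists (e.g. b=false, c=true, d=false, g=true, h=true, k=false, m=false, p=true, r=false, s=true, u=false, v=false); no atom is both obligatory and forbidden, so the set is consistent.

Consistent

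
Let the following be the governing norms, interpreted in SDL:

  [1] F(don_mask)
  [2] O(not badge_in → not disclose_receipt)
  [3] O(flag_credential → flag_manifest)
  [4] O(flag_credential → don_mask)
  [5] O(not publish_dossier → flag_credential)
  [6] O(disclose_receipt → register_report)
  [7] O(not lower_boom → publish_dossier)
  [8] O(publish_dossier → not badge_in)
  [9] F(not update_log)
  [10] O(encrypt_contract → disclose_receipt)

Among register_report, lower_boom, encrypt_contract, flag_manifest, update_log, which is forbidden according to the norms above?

encrypt_contract

Premise 1, F(don_mask), is equivalent to O(not don_mask).
The contrapositive of premise 4 (O(flag_credential → don_mask)) is O(not don_mask → not flag_credential), and O(not don_mask) is already established, so O(not flag_credential).
Premise 5, O(not publish_dossier → flag_credential), contraposes to O(not flag_credential → publish_dossier); with O(not flag_credential) we get O(publish_dossier).
From O(publish_dossier) and premise 8, O(publish_dossier → not badge_in), we obtain O(not badge_in).
With premise 2, O(not badge_in → not disclose_receipt), the K-axiom yields O(not disclose_receipt).
The contrapositive of premise 10 (O(encrypt_contract → disclose_receipt)) is O(not disclose_receipt → not encrypt_contract), and O(not disclose_receipt) is already established, so O(not encrypt_contract).
So O(not encrypt_contract) holds, i.e. encrypt_contract is forbidden. None of the other listed options is forbidden under the premises.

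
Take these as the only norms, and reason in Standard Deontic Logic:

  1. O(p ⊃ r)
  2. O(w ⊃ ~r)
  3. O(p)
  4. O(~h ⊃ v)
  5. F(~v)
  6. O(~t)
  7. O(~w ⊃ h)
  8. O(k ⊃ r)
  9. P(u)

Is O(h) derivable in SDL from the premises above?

Yes

From premise 3 we have O(p).
Premise 1 is O(p ⊃ r); since O(p), deontic closure gives O(r).
Premise 2, O(w ⊃ ~r), contraposes to O(r ⊃ ~w); with O(r) we get O(~w).
Applying K to premise 7 (O(~w ⊃ h)) and O(~w) yields O(h).
Premises 4, 5, 6, 8, 9 do not contribute to this derivation.
So O(h) follows.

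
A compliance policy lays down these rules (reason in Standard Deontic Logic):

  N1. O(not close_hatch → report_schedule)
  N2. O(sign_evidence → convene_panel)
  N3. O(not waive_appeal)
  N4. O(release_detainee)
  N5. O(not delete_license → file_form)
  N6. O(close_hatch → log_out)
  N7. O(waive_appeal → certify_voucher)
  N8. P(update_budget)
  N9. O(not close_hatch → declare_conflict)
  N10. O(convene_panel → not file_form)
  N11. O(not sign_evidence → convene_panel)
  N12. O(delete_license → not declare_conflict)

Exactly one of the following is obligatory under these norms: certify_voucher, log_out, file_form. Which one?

Premises 2 and 11 are O(sign_evidence → convene_panel) and O(not sign_evidence → convene_panel); every ideal world satisfies sign_evidence or not sign_evidence, so in either case convene_panel holds — hence O(convene_panel).
From O(convene_panel) and premise 10, O(convene_panel → not file_form), we obtain O(not file_form).
Premise 5 is O(not delete_license → file_form); contrapositively O(not file_form → delete_license). Since O(not file_form) holds, K gives O(delete_license).
With premise 12, O(delete_license → not declare_conflict), the K-axiom yields O(not declare_conflict).
The contrapositive of premise 9 (O(not close_hatch → declare_conflict)) is O(not declare_conflict → close_hatch), and O(not declare_conflict) is already established, so O(close_hatch).
With premise 6, O(close_hatch → log_out), the K-axiom yields O(log_out).
So O(log_out) holds — log_out is obligatory. None of the other listed options is made obligatory by any chain of premises.

log_out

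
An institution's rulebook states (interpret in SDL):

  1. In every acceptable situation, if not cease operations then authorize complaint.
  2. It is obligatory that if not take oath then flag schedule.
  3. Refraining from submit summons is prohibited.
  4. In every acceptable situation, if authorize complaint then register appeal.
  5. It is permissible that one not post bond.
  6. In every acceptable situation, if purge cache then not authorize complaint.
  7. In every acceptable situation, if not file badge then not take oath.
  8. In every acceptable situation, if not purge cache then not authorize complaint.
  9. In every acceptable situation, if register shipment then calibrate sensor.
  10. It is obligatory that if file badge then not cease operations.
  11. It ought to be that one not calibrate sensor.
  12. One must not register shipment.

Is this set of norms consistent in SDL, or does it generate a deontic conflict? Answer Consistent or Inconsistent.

Premise 9 is O(register_shipment → calibrate_sensor), but O(register_shipment) is not derivable from the premises, so it does not yield O(calibrate_sensor).
So O(calibrate_sensor) is not derivable, and the apparent clash with O(¬calibrate_sensor) does not arise.
A world satisfying every obligation exists (e.g. authorize_complaint=false, calibrate_sensor=false, cease_operations=true, file_badge=false, flag_schedule=true, post_bond=false, purge_cache=false, register_appeal=false, register_shipment=false, submit_summons=true, take_oath=false); no atom is both obligatory and forbidden, so the set is consistent.

Consistent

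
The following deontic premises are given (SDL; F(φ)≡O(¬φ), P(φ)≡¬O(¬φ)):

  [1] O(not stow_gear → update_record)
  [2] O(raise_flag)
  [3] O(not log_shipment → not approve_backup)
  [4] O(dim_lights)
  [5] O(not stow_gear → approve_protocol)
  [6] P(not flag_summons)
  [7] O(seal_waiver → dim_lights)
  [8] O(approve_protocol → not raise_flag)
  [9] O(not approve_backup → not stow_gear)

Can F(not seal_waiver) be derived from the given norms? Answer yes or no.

Premise 7 is O(seal_waiver → dim_lights); even if O(dim_lights) held, inferring O(seal_waiver) would be affirming the consequent — invalid.
No other premise forces O(seal_waiver). An ideal world satisfying every premise can still have not seal_waiver true, so F(not seal_waiver) is not derivable.

No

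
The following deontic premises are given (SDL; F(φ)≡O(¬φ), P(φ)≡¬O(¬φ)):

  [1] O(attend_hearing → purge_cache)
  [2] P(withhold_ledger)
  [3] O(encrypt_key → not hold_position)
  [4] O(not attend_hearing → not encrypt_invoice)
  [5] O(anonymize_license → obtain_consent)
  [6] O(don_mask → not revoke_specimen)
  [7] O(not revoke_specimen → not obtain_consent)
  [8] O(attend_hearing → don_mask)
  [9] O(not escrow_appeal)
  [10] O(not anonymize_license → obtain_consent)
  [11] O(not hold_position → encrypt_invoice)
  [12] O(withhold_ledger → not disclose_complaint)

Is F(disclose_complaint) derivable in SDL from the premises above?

Premise 12 is O(withhold_ledger → not disclose_complaint), but O(withhold_ledger) is not derivable from the premises (the permission P(withhold_ledger) asserts only not O(not withhold_ledger), not O(withhold_ledger)), so it does not yield O(not disclose_complaint).
No other premise forces O(not disclose_complaint). An ideal world satisfying every premise can still have disclose_complaint true, so F(disclose_complaint) is not derivable.

No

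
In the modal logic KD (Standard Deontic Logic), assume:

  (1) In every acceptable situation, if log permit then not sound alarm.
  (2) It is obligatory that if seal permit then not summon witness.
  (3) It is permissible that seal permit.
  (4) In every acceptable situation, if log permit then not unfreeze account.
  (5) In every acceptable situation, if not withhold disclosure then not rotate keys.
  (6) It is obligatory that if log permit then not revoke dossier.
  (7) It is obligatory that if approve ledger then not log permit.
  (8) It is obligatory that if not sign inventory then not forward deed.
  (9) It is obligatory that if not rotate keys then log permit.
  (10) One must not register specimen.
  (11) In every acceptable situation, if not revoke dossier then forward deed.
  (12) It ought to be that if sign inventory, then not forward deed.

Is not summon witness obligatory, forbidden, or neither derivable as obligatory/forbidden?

Premise 2 is O(seal_permit → ¬summon_witness), but O(seal_permit) is not derivable from the premises (the permission P(seal_permit) asserts only ¬O(¬seal_permit), not O(seal_permit)), so it does not yield O(¬summon_witness).
No premise or chain of K-axiom applications forces O(¬summon_witness), and none forces O(summon_witness). So ¬summon_witness is neither obligatory nor forbidden under these norms.

Neither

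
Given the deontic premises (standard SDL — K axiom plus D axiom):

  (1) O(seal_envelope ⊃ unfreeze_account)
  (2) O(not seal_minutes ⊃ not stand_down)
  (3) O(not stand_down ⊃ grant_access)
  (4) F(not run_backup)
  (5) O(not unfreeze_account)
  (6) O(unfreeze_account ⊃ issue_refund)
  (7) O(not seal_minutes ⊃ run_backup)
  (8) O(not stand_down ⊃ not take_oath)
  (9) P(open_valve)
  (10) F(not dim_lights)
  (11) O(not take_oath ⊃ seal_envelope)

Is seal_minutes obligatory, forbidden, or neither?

Premise 5 gives O(not unfreeze_account).
Premise 1, O(seal_envelope ⊃ unfreeze_account), contraposes to O(not unfreeze_account ⊃ not seal_envelope); with O(not unfreeze_account) we get O(not seal_envelope).
The contrapositive of premise 11 (O(not take_oath ⊃ seal_envelope)) is O(not seal_envelope ⊃ take_oath), and O(not seal_envelope) is already established, so O(take_oath).
The contrapositive of premise 8 (O(not stand_down ⊃ not take_oath)) is O(take_oath ⊃ stand_down), and O(take_oath) is already established, so O(stand_down).
Premise 2, O(not seal_minutes ⊃ not stand_down), contraposes to O(stand_down ⊃ seal_minutes); with O(stand_down) we get O(seal_minutes).
Premises 3, 4, 6, 7, 9, 10 do not contribute to this derivation.
Hence seal_minutes is obligatory.

Obligatory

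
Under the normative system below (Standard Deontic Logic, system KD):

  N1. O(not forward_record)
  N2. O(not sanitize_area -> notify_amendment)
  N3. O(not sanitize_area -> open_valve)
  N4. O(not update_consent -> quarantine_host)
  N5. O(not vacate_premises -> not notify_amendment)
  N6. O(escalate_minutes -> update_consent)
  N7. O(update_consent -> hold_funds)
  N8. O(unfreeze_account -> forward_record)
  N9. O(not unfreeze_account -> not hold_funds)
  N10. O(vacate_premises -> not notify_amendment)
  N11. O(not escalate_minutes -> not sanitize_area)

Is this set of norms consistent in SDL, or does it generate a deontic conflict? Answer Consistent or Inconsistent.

Premises 5 and 10 are O(not vacate_premises -> not notify_amendment) and O(vacate_premises -> not notify_amendment); every ideal world satisfies not vacate_premises or vacate_premises, so in either case not notify_amendment holds — hence O(not notify_amendment).
Premise 2 is O(not sanitize_area -> notify_amendment); contrapositively O(not notify_amendment -> sanitize_area). Since O(not notify_amendment) holds, K gives O(sanitize_area).
The contrapositive of premise 11 (O(not escalate_minutes -> not sanitize_area)) is O(sanitize_area -> escalate_minutes), and O(sanitize_area) is already established, so O(escalate_minutes).
With premise 6, O(escalate_minutes -> update_consent), the K-axiom yields O(update_consent).
With premise 7, O(update_consent -> hold_funds), the K-axiom yields O(hold_funds).
The contrapositive of premise 9 (O(not unfreeze_account -> not hold_funds)) is O(hold_funds -> unfreeze_account), and O(hold_funds) is already established, so O(unfreeze_account).
Applying K to premise 8 (O(unfreeze_account -> forward_record)) and O(unfreeze_account) yields O(forward_record).
Yet premise 1 states O(not forward_record).
We now have both O(forward_record) and O(not forward_record) — forward_record is simultaneously obligatory and forbidden, violating the D-axiom.

Inconsistent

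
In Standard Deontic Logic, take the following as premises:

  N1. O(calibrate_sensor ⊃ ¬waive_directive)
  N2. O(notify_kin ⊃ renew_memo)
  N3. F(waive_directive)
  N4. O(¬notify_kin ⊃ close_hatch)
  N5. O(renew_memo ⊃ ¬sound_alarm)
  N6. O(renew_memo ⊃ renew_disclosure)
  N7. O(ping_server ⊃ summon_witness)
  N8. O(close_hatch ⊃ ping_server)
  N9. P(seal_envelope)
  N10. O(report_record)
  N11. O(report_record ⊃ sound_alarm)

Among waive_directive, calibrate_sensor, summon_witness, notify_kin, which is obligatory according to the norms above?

From premise 10 we have O(report_record).
From O(report_record) and premise 11, O(report_record ⊃ sound_alarm), we obtain O(sound_alarm).
Premise 5, O(renew_memo ⊃ ¬sound_alarm), contraposes to O(sound_alarm ⊃ ¬renew_memo); with O(sound_alarm) we get O(¬renew_memo).
Premise 2 is O(notify_kin ⊃ renew_memo); contrapositively O(¬renew_memo ⊃ ¬notify_kin). Since O(¬renew_memo) holds, K gives O(¬notify_kin).
From O(¬notify_kin) and premise 4, O(¬notify_kin ⊃ close_hatch), we obtain O(close_hatch).
With premise 8, O(close_hatch ⊃ ping_server), the K-axiom yields O(ping_server).
Applying K to premise 7 (O(ping_server ⊃ summon_witness)) and O(ping_server) yields O(summon_witness).
So O(summon_witness) holds — summon_witness is obligatory. None of the other listed options is made obligatory by any chain of premises.

summon_witness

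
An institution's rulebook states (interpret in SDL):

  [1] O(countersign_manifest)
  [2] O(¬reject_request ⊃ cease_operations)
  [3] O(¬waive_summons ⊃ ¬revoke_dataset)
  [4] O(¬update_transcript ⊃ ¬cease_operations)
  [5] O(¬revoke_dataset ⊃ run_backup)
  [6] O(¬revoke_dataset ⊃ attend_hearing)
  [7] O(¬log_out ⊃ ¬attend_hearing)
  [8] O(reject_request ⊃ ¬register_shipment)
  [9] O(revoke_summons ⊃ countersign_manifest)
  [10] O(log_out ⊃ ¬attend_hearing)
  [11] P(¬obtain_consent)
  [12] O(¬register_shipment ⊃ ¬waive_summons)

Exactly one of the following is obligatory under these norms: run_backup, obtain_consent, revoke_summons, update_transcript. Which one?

update_transcript

Premises 7 and 10 cover both cases: O(¬log_out ⊃ ¬attend_hearing) and O(log_out ⊃ ¬attend_hearing). Since ¬log_out ∨ log_out is a tautology, O(¬attend_hearing) follows.
The contrapositive of premise 6 (O(¬revoke_dataset ⊃ attend_hearing)) is O(¬attend_hearing ⊃ revoke_dataset), and O(¬attend_hearing) is already established, so O(revoke_dataset).
The contrapositive of premise 3 (O(¬waive_summons ⊃ ¬revoke_dataset)) is O(revoke_dataset ⊃ waive_summons), and O(revoke_dataset) is already established, so O(waive_summons).
Premise 12, O(¬register_shipment ⊃ ¬waive_summons), contraposes to O(waive_summons ⊃ register_shipment); with O(waive_summons) we get O(register_shipment).
Premise 8 is O(reject_request ⊃ ¬register_shipment); contrapositively O(register_shipment ⊃ ¬reject_request). Since O(register_shipment) holds, K gives O(¬reject_request).
Applying K to premise 2 (O(¬reject_request ⊃ cease_operations)) and O(¬reject_request) yields O(cease_operations).
Premise 4 is O(¬update_transcript ⊃ ¬cease_operations); contrapositively O(cease_operations ⊃ update_transcript). Since O(cease_operations) holds, K gives O(update_transcript).
So O(update_transcript) holds — update_transcript is obligatory. None of the other listed options is made obligatory by any chain of premises.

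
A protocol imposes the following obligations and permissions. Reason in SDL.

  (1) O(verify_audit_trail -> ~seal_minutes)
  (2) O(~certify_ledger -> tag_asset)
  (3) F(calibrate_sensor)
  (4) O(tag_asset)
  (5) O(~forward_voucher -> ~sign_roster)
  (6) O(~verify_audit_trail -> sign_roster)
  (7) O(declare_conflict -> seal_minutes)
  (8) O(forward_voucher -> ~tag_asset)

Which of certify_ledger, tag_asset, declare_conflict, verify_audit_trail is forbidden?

From premise 4 we have O(tag_asset).
Premise 8, O(forward_voucher -> ~tag_asset), contraposes to O(tag_asset -> ~forward_voucher); with O(tag_asset) we get O(~forward_voucher).
With premise 5, O(~forward_voucher -> ~sign_roster), the K-axiom yields O(~sign_roster).
Premise 6 is O(~verify_audit_trail -> sign_roster); contrapositively O(~sign_roster -> verify_audit_trail). Since O(~sign_roster) holds, K gives O(verify_audit_trail).
With premise 1, O(verify_audit_trail -> ~seal_minutes), the K-axiom yields O(~seal_minutes).
Premise 7, O(declare_conflict -> seal_minutes), contraposes to O(~seal_minutes -> ~declare_conflict); with O(~seal_minutes) we get O(~declare_conflict).
So O(~declare_conflict) holds, i.e. declare_conflict is forbidden. None of the other listed options is forbidden under the premises.

declare_conflict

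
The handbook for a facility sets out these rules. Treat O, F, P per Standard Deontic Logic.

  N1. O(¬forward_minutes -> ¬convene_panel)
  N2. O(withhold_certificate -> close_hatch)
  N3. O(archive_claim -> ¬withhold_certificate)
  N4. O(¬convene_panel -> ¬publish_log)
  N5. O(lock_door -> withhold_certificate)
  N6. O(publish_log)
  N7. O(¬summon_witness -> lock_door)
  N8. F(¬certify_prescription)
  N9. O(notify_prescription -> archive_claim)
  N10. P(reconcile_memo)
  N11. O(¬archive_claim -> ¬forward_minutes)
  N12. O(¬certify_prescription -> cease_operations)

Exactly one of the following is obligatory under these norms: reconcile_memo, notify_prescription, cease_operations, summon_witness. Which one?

summon_witness

Premise 6 states O(publish_log) outright.
Premise 4 is O(¬convene_panel -> ¬publish_log); contrapositively O(publish_log -> convene_panel). Since O(publish_log) holds, K gives O(convene_panel).
Premise 1, O(¬forward_minutes -> ¬convene_panel), contraposes to O(convene_panel -> forward_minutes); with O(convene_panel) we get O(forward_minutes).
The contrapositive of premise 11 (O(¬archive_claim -> ¬forward_minutes)) is O(forward_minutes -> archive_claim), and O(forward_minutes) is already established, so O(archive_claim).
From O(archive_claim) and premise 3, O(archive_claim -> ¬withhold_certificate), we obtain O(¬withhold_certificate).
The contrapositive of premise 5 (O(lock_door -> withhold_certificate)) is O(¬withhold_certificate -> ¬lock_door), and O(¬withhold_certificate) is already established, so O(¬lock_door).
Premise 7 is O(¬summon_witness -> lock_door); contrapositively O(¬lock_door -> summon_witness). Since O(¬lock_door) holds, K gives O(summon_witness).
So O(summon_witness) holds — summon_witness is obligatory. None of the other listed options is made obligatory by any chain of premises.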